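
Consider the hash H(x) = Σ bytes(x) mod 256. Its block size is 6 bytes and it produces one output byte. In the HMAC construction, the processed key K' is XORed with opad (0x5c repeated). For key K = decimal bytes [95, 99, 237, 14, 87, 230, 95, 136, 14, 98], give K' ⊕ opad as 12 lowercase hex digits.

0d5c5c5c5c5c

Key decimal bytes [95, 99, 237, 14, 87, 230, 95, 136, 14, 98] = 5f 63 ed 0e 57 e6 5f 88 0e 62 is 10 bytes > B = 6, so hash it first: H(key) = 51, then zero-pad to 6 bytes: K' = 51 00 00 00 00 00.
XOR each byte with 0x5c: 51⊕5c=0d, 00⊕5c=5c, 00⊕5c=5c, 00⊕5c=5c, 00⊕5c=5c, 00⊕5c=5c.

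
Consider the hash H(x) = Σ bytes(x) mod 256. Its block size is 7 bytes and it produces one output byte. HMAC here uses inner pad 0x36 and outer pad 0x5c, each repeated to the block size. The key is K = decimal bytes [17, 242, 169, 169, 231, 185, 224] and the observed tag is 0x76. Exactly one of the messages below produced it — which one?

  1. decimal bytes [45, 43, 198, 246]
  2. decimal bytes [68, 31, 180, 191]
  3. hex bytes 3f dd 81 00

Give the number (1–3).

2

Key decimal bytes [17, 242, 169, 169, 231, 185, 224] = 11 f2 a9 a9 e7 b9 e0 is exactly B = 7 bytes: K' = 11 f2 a9 a9 e7 b9 e0.
K' ⊕ ipad = 27 c4 9f 9f d1 8f d6; K' ⊕ opad = 4d ae f5 f5 bb e5 bc.
m1: inner = H(27 c4 9f 9f d1 8f d6 2d 2b c6 f6) = 73; tag = H(4d ae f5 f5 bb e5 bc 73) = b4
m2: inner = H(27 c4 9f 9f d1 8f d6 44 1f b4 bf) = 35; tag = H(4d ae f5 f5 bb e5 bc 35) = 76 ← matches
m3: inner = H(27 c4 9f 9f d1 8f d6 3f dd 81 00) = fc; tag = H(4d ae f5 f5 bb e5 bc fc) = 3d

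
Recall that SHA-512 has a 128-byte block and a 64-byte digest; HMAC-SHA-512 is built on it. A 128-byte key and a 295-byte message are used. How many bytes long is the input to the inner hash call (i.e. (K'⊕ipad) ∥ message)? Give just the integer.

423

Key is 128 ≤ 128 bytes, zero-padded: |K'| = 128.
Inner input = (K'⊕ipad) ∥ m → 128 + 295 = 423 bytes.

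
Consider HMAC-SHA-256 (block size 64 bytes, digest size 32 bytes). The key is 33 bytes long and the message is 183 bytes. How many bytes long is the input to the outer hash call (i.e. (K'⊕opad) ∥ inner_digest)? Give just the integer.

96

Key is 33 ≤ 64 bytes, zero-padded: |K'| = 64.
Outer input = (K'⊕opad) ∥ H(inner) → 64 + 32 = 96 bytes.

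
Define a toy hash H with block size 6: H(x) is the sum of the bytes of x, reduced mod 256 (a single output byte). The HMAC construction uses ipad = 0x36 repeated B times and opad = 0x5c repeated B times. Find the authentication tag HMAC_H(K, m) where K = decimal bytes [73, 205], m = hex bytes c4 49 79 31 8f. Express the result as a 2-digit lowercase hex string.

ae

Key decimal bytes [73, 205] = 49 cd is 2 bytes ≤ B = 6; zero-pad to 6 bytes: K' = 49 cd 00 00 00 00.
K' ⊕ ipad = 7f fb 36 36 36 36.  K' ⊕ opad = 15 91 5c 5c 5c 5c.
Inner input = (K'⊕ipad) ∥ m = 7f fb 36 36 36 36 ∥ c4 49 79 31 8f.
Inner hash: sum = 127+251+54+54+54+54+196+73+121+49+143 = 1176; mod 256 = 152 → 98.
Outer input = (K'⊕opad) ∥ inner = 15 91 5c 5c 5c 5c ∥ 98.
Outer hash (tag): sum = 21+145+92+92+92+92+152 = 686; mod 256 = 174 → ae.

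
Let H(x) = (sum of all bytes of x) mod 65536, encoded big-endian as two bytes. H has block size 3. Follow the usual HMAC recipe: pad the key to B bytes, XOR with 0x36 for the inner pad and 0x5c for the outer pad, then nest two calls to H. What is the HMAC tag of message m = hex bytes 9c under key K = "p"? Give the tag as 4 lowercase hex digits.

Key "p" = 70 is 1 byte ≤ B = 3; zero-pad to 3 bytes: K' = 70 00 00.
K' ⊕ ipad = 46 36 36.  K' ⊕ opad = 2c 5c 5c.
Inner input = (K'⊕ipad) ∥ m = 46 36 36 ∥ 9c.
Inner hash: sum = 70+54+54+156 = 334 → 01 4e.
Outer input = (K'⊕opad) ∥ inner = 2c 5c 5c ∥ 01 4e.
Outer hash (tag): sum = 44+92+92+1+78 = 307 → 01 33.

0133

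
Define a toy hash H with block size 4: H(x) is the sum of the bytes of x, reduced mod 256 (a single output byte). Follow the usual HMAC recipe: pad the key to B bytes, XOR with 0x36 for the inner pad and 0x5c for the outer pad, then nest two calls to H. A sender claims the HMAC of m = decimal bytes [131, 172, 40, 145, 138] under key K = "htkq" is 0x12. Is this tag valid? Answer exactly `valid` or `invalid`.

Key "htkq" = 68 74 6b 71 is exactly B = 4 bytes: K' = 68 74 6b 71.
K' ⊕ ipad = 5e 42 5d 47; K' ⊕ opad = 34 28 37 2d.
Inner hash: sum = 94+66+93+71+131+172+40+145+138 = 950; mod 256 = 182 → b6.
Outer hash (recomputed tag): sum = 52+40+55+45+182 = 374; mod 256 = 118 → 76.
Recomputed tag = 76; claimed = 12 → mismatch.

invalid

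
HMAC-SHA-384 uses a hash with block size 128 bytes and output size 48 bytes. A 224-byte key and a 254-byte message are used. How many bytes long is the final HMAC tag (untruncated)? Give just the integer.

The tag is one SHA-384 digest: 48 bytes.

48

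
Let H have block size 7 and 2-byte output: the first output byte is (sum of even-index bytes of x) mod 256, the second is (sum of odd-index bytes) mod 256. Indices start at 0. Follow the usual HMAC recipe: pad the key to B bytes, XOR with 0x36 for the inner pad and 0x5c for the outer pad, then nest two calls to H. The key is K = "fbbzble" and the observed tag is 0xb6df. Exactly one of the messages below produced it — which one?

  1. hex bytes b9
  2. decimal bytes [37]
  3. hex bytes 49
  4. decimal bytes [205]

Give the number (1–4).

4

Key "fbbzble" = 66 62 62 7a 62 6c 65 is exactly B = 7 bytes: K' = 66 62 62 7a 62 6c 65.
K' ⊕ ipad = 50 54 54 4c 54 5a 53; K' ⊕ opad = 3a 3e 3e 26 3e 30 39.
m1: inner = H(50 54 54 4c 54 5a 53 b9) = 4b b3; tag = H(3a 3e 3e 26 3e 30 39 4b b3) = a2df
m2: inner = H(50 54 54 4c 54 5a 53 25) = 4b 1f; tag = H(3a 3e 3e 26 3e 30 39 4b 1f) = 0edf
m3: inner = H(50 54 54 4c 54 5a 53 49) = 4b 43; tag = H(3a 3e 3e 26 3e 30 39 4b 43) = 32df
m4: inner = H(50 54 54 4c 54 5a 53 cd) = 4b c7; tag = H(3a 3e 3e 26 3e 30 39 4b c7) = b6df ← matches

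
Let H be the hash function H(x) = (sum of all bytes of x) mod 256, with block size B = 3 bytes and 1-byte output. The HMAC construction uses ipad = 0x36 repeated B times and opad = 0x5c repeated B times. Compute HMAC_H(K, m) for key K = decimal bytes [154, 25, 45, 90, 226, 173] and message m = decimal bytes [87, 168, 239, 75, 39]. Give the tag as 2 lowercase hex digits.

Key decimal bytes [154, 25, 45, 90, 226, 173] = 9a 19 2d 5a e2 ad is 6 bytes > B = 3, so hash it first: H(key) = c9, then zero-pad to 3 bytes: K' = c9 00 00.
K' ⊕ ipad = ff 36 36.  K' ⊕ opad = 95 5c 5c.
Inner input = (K'⊕ipad) ∥ m = ff 36 36 ∥ 57 a8 ef 4b 27.
Inner hash: sum = 255+54+54+87+168+239+75+39 = 971; mod 256 = 203 → cb.
Outer input = (K'⊕opad) ∥ inner = 95 5c 5c ∥ cb.
Outer hash (tag): sum = 149+92+92+203 = 536; mod 256 = 24 → 18.

18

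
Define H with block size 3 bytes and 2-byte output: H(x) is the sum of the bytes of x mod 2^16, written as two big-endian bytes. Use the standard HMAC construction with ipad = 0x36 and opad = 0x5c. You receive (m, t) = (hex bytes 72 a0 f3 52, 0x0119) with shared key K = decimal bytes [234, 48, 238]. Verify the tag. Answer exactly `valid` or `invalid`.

Key decimal bytes [234, 48, 238] = ea 30 ee is exactly B = 3 bytes: K' = ea 30 ee.
K' ⊕ ipad = dc 06 d8; K' ⊕ opad = b6 6c b2.
Inner hash: sum = 220+6+216+114+160+243+82 = 1041 → 04 11.
Outer hash (recomputed tag): sum = 182+108+178+4+17 = 489 → 01 e9.
Recomputed tag = 01e9; claimed = 0119 → mismatch.

invalid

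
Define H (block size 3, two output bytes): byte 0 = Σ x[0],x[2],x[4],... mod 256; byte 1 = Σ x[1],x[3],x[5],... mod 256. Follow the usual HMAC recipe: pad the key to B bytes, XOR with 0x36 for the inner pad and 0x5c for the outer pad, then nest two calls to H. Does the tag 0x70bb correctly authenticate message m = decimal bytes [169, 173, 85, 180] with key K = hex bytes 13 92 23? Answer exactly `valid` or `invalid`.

Key hex bytes 13 92 23 is exactly B = 3 bytes: K' = 13 92 23.
K' ⊕ ipad = 25 a4 15; K' ⊕ opad = 4f ce 7f.
Inner hash: even-index sum = 411 mod 256 = 155; odd-index sum = 418 mod 256 = 162 → 9b a2.
Outer hash (recomputed tag): even-index sum = 368 mod 256 = 112; odd-index sum = 361 mod 256 = 105 → 70 69.
Recomputed tag = 7069; claimed = 70bb → mismatch.

invalid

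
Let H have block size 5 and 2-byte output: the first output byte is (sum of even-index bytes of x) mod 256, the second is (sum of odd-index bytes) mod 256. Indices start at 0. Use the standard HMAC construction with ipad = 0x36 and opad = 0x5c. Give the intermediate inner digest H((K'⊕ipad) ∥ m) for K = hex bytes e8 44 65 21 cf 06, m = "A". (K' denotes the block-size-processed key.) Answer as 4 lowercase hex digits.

Key hex bytes e8 44 65 21 cf 06 is 6 bytes > B = 5, so hash it first: H(key) = 1c 6b, then zero-pad to 5 bytes: K' = 1c 6b 00 00 00.
K' ⊕ ipad = 2a 5d 36 36 36.
Inner input = 2a 5d 36 36 36 ∥ 41.
Inner hash: even-index sum = 150 mod 256 = 150; odd-index sum = 212 mod 256 = 212 → 96 d4.

96d4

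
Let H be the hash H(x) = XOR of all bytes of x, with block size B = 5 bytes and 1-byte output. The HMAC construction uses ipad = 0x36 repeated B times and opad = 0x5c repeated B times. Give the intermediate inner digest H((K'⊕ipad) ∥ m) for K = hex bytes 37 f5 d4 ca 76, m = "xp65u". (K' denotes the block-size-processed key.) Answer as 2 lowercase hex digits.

Key hex bytes 37 f5 d4 ca 76 is exactly B = 5 bytes: K' = 37 f5 d4 ca 76.
K' ⊕ ipad = 01 c3 e2 fc 40.
Inner input = 01 c3 e2 fc 40 ∥ 78 70 36 35 75.
Inner hash: XOR 01⊕c3⊕e2⊕fc⊕40⊕78⊕70⊕36⊕35⊕75 = e2.

e2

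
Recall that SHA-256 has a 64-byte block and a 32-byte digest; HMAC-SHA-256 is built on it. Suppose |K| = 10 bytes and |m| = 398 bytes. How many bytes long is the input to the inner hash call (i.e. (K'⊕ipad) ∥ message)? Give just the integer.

462

Key is 10 ≤ 64 bytes, zero-padded: |K'| = 64.
Inner input = (K'⊕ipad) ∥ m → 64 + 398 = 462 bytes.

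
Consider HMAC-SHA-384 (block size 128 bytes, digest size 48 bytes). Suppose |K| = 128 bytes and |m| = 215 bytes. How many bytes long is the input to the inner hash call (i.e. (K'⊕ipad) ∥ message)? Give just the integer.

343

Key is 128 ≤ 128 bytes, zero-padded: |K'| = 128.
Inner input = (K'⊕ipad) ∥ m → 128 + 215 = 343 bytes.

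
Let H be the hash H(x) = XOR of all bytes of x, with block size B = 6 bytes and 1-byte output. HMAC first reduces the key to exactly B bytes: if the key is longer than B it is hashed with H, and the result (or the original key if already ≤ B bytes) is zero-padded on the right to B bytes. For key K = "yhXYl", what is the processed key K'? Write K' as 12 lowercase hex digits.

796858596c00

Key "yhXYl" = 79 68 58 59 6c is 5 bytes ≤ B = 6; zero-pad to 6 bytes: K' = 79 68 58 59 6c 00.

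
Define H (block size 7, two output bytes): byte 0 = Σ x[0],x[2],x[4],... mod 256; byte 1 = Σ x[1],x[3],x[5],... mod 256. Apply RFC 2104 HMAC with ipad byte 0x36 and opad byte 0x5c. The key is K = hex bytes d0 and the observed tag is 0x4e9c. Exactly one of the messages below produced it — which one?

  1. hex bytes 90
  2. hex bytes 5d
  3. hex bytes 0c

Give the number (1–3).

Key hex bytes d0 is 1 byte ≤ B = 7; zero-pad to 7 bytes: K' = d0 00 00 00 00 00 00.
K' ⊕ ipad = e6 36 36 36 36 36 36; K' ⊕ opad = 8c 5c 5c 5c 5c 5c 5c.
m1: inner = H(e6 36 36 36 36 36 36 90) = 88 32; tag = H(8c 5c 5c 5c 5c 5c 5c 88 32) = d29c
m2: inner = H(e6 36 36 36 36 36 36 5d) = 88 ff; tag = H(8c 5c 5c 5c 5c 5c 5c 88 ff) = 9f9c
m3: inner = H(e6 36 36 36 36 36 36 0c) = 88 ae; tag = H(8c 5c 5c 5c 5c 5c 5c 88 ae) = 4e9c ← matches

3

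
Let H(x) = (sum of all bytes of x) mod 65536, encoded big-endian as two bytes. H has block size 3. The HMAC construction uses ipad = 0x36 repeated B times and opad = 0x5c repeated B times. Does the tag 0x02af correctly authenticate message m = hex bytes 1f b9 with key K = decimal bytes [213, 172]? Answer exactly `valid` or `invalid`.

invalid

Key decimal bytes [213, 172] = d5 ac is 2 bytes ≤ B = 3; zero-pad to 3 bytes: K' = d5 ac 00.
K' ⊕ ipad = e3 9a 36; K' ⊕ opad = 89 f0 5c.
Inner hash: sum = 227+154+54+31+185 = 651 → 02 8b.
Outer hash (recomputed tag): sum = 137+240+92+2+139 = 610 → 02 62.
Recomputed tag = 0262; claimed = 02af → mismatch.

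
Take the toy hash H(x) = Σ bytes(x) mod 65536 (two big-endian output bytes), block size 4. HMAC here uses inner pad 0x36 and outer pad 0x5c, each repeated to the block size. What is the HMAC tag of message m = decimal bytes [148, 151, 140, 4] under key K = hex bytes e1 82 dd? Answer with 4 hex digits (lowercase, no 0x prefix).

02e3

Key hex bytes e1 82 dd is 3 bytes ≤ B = 4; zero-pad to 4 bytes: K' = e1 82 dd 00.
K' ⊕ ipad = d7 b4 eb 36.  K' ⊕ opad = bd de 81 5c.
Inner input = (K'⊕ipad) ∥ m = d7 b4 eb 36 ∥ 94 97 8c 04.
Inner hash: sum = 215+180+235+54+148+151+140+4 = 1127 → 04 67.
Outer input = (K'⊕opad) ∥ inner = bd de 81 5c ∥ 04 67.
Outer hash (tag): sum = 189+222+129+92+4+103 = 739 → 02 e3.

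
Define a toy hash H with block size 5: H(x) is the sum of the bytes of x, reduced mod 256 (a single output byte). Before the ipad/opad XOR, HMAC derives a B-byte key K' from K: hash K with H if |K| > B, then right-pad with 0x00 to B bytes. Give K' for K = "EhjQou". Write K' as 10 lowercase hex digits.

4c00000000

|K| = 6 > B = 5, so first hash the key.
H(K): sum = 69+104+106+81+111+117 = 588; mod 256 = 76 → 4c.
Zero-pad H(K) = 4c to 5 bytes: K' = 4c 00 00 00 00.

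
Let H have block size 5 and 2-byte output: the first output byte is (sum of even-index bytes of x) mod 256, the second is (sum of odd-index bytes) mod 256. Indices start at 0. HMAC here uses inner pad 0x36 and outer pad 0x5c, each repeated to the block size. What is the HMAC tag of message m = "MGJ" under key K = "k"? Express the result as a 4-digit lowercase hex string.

f2c8

Key "k" = 6b is 1 byte ≤ B = 5; zero-pad to 5 bytes: K' = 6b 00 00 00 00.
K' ⊕ ipad = 5d 36 36 36 36.  K' ⊕ opad = 37 5c 5c 5c 5c.
Inner input = (K'⊕ipad) ∥ m = 5d 36 36 36 36 ∥ 4d 47 4a.
Inner hash: even-index sum = 272 mod 256 = 16; odd-index sum = 259 mod 256 = 3 → 10 03.
Outer input = (K'⊕opad) ∥ inner = 37 5c 5c 5c 5c ∥ 10 03.
Outer hash (tag): even-index sum = 242 mod 256 = 242; odd-index sum = 200 mod 256 = 200 → f2 c8.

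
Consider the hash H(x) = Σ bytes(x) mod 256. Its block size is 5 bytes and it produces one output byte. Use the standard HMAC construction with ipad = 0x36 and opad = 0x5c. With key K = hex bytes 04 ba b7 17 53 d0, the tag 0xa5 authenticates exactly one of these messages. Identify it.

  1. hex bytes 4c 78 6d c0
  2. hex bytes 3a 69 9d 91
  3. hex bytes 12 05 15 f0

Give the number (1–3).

2

Key hex bytes 04 ba b7 17 53 d0 is 6 bytes > B = 5, so hash it first: H(key) = af, then zero-pad to 5 bytes: K' = af 00 00 00 00.
K' ⊕ ipad = 99 36 36 36 36; K' ⊕ opad = f3 5c 5c 5c 5c.
m1: inner = H(99 36 36 36 36 4c 78 6d c0) = 62; tag = H(f3 5c 5c 5c 5c 62) = c5
m2: inner = H(99 36 36 36 36 3a 69 9d 91) = 42; tag = H(f3 5c 5c 5c 5c 42) = a5 ← matches
m3: inner = H(99 36 36 36 36 12 05 15 f0) = 8d; tag = H(f3 5c 5c 5c 5c 8d) = f0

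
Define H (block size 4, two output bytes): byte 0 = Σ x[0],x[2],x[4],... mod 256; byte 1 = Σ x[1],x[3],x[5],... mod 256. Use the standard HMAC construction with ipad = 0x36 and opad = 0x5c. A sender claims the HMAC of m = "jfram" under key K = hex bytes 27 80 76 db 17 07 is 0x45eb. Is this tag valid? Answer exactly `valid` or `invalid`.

Key hex bytes 27 80 76 db 17 07 is 6 bytes > B = 4, so hash it first: H(key) = b4 62, then zero-pad to 4 bytes: K' = b4 62 00 00.
K' ⊕ ipad = 82 54 36 36; K' ⊕ opad = e8 3e 5c 5c.
Inner hash: even-index sum = 513 mod 256 = 1; odd-index sum = 337 mod 256 = 81 → 01 51.
Outer hash (recomputed tag): even-index sum = 325 mod 256 = 69; odd-index sum = 235 mod 256 = 235 → 45 eb.
Recomputed tag = 45eb; claimed = 45eb → match.

valid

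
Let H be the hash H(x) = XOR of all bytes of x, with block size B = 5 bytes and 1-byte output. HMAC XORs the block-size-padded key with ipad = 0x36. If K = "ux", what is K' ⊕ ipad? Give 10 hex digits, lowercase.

Key "ux" = 75 78 is 2 bytes ≤ B = 5; zero-pad to 5 bytes: K' = 75 78 00 00 00.
XOR each byte with 0x36: 75⊕36=43, 78⊕36=4e, 00⊕36=36, 00⊕36=36, 00⊕36=36.

434e363636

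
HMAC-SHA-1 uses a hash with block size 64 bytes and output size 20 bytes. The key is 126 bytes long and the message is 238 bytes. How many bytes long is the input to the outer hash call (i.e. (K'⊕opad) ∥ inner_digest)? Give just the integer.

84

Key is 126 > 64 bytes, so it is hashed to 20 bytes then zero-padded to 64: |K'| = 64.
Outer input = (K'⊕opad) ∥ H(inner) → 64 + 20 = 84 bytes.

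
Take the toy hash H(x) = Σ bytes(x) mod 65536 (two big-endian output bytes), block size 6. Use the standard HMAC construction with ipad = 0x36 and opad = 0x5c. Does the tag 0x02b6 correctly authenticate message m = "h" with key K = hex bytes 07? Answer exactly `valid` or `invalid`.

invalid

Key hex bytes 07 is 1 byte ≤ B = 6; zero-pad to 6 bytes: K' = 07 00 00 00 00 00.
K' ⊕ ipad = 31 36 36 36 36 36; K' ⊕ opad = 5b 5c 5c 5c 5c 5c.
Inner hash: sum = 49+54+54+54+54+54+104 = 423 → 01 a7.
Outer hash (recomputed tag): sum = 91+92+92+92+92+92+1+167 = 719 → 02 cf.
Recomputed tag = 02cf; claimed = 02b6 → mismatch.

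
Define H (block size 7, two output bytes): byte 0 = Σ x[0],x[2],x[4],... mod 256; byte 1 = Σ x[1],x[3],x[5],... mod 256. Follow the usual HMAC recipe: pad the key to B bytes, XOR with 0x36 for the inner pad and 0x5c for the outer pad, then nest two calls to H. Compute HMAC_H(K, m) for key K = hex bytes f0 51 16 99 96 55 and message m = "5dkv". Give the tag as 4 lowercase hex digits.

Key hex bytes f0 51 16 99 96 55 is 6 bytes ≤ B = 7; zero-pad to 7 bytes: K' = f0 51 16 99 96 55 00.
K' ⊕ ipad = c6 67 20 af a0 63 36.  K' ⊕ opad = ac 0d 4a c5 ca 09 5c.
Inner input = (K'⊕ipad) ∥ m = c6 67 20 af a0 63 36 ∥ 35 64 6b 76.
Inner hash: even-index sum = 662 mod 256 = 150; odd-index sum = 537 mod 256 = 25 → 96 19.
Outer input = (K'⊕opad) ∥ inner = ac 0d 4a c5 ca 09 5c ∥ 96 19.
Outer hash (tag): even-index sum = 565 mod 256 = 53; odd-index sum = 369 mod 256 = 113 → 35 71.

3571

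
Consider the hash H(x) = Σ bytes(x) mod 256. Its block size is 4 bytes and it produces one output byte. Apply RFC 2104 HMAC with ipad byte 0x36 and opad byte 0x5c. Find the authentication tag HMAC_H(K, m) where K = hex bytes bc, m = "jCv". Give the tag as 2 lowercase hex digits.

43

Key hex bytes bc is 1 byte ≤ B = 4; zero-pad to 4 bytes: K' = bc 00 00 00.
K' ⊕ ipad = 8a 36 36 36.  K' ⊕ opad = e0 5c 5c 5c.
Inner input = (K'⊕ipad) ∥ m = 8a 36 36 36 ∥ 6a 43 76.
Inner hash: sum = 138+54+54+54+106+67+118 = 591; mod 256 = 79 → 4f.
Outer input = (K'⊕opad) ∥ inner = e0 5c 5c 5c ∥ 4f.
Outer hash (tag): sum = 224+92+92+92+79 = 579; mod 256 = 67 → 43.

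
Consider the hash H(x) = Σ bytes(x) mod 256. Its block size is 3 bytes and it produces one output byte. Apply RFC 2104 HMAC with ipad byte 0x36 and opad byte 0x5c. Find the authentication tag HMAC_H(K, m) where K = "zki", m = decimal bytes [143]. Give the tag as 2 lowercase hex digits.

Key "zki" = 7a 6b 69 is exactly B = 3 bytes: K' = 7a 6b 69.
K' ⊕ ipad = 4c 5d 5f.  K' ⊕ opad = 26 37 35.
Inner input = (K'⊕ipad) ∥ m = 4c 5d 5f ∥ 8f.
Inner hash: sum = 76+93+95+143 = 407; mod 256 = 151 → 97.
Outer input = (K'⊕opad) ∥ inner = 26 37 35 ∥ 97.
Outer hash (tag): sum = 38+55+53+151 = 297; mod 256 = 41 → 29.

29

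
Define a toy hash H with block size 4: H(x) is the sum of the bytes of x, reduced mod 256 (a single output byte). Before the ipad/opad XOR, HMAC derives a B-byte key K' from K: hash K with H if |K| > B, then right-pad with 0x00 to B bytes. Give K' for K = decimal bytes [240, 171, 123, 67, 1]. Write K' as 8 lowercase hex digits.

5a000000

|K| = 5 > B = 4, so first hash the key.
H(K): sum = 240+171+123+67+1 = 602; mod 256 = 90 → 5a.
Zero-pad H(K) = 5a to 4 bytes: K' = 5a 00 00 00.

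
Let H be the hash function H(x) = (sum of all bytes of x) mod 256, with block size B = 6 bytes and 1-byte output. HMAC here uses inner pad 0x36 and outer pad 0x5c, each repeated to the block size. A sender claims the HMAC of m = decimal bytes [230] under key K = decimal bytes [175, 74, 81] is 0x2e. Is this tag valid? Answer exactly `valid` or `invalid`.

valid

Key decimal bytes [175, 74, 81] = af 4a 51 is 3 bytes ≤ B = 6; zero-pad to 6 bytes: K' = af 4a 51 00 00 00.
K' ⊕ ipad = 99 7c 67 36 36 36; K' ⊕ opad = f3 16 0d 5c 5c 5c.
Inner hash: sum = 153+124+103+54+54+54+230 = 772; mod 256 = 4 → 04.
Outer hash (recomputed tag): sum = 243+22+13+92+92+92+4 = 558; mod 256 = 46 → 2e.
Recomputed tag = 2e; claimed = 2e → match.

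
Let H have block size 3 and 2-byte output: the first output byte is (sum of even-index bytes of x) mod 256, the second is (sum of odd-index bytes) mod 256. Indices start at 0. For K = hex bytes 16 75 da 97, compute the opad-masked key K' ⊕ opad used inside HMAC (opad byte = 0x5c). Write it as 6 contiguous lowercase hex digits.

ac505c

Key hex bytes 16 75 da 97 is 4 bytes > B = 3, so hash it first: H(key) = f0 0c, then zero-pad to 3 bytes: K' = f0 0c 00.
XOR each byte with 0x5c: f0⊕5c=ac, 0c⊕5c=50, 00⊕5c=5c.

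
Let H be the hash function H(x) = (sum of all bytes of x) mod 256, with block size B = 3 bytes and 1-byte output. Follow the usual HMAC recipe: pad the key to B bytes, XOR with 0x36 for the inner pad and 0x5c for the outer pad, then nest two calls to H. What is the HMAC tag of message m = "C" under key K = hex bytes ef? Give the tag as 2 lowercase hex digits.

f3

Key hex bytes ef is 1 byte ≤ B = 3; zero-pad to 3 bytes: K' = ef 00 00.
K' ⊕ ipad = d9 36 36.  K' ⊕ opad = b3 5c 5c.
Inner input = (K'⊕ipad) ∥ m = d9 36 36 ∥ 43.
Inner hash: sum = 217+54+54+67 = 392; mod 256 = 136 → 88.
Outer input = (K'⊕opad) ∥ inner = b3 5c 5c ∥ 88.
Outer hash (tag): sum = 179+92+92+136 = 499; mod 256 = 243 → f3.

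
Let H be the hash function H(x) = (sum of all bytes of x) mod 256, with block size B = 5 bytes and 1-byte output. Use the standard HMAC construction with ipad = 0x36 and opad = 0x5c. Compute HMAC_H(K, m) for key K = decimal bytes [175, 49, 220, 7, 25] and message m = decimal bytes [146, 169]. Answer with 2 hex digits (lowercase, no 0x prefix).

Key decimal bytes [175, 49, 220, 7, 25] = af 31 dc 07 19 is exactly B = 5 bytes: K' = af 31 dc 07 19.
K' ⊕ ipad = 99 07 ea 31 2f.  K' ⊕ opad = f3 6d 80 5b 45.
Inner input = (K'⊕ipad) ∥ m = 99 07 ea 31 2f ∥ 92 a9.
Inner hash: sum = 153+7+234+49+47+146+169 = 805; mod 256 = 37 → 25.
Outer input = (K'⊕opad) ∥ inner = f3 6d 80 5b 45 ∥ 25.
Outer hash (tag): sum = 243+109+128+91+69+37 = 677; mod 256 = 165 → a5.

a5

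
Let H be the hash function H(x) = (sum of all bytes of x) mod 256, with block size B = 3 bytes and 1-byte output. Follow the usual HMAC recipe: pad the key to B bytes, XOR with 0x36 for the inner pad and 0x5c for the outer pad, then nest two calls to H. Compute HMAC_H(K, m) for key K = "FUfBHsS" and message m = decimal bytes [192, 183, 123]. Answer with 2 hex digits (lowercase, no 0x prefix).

8a

Key "FUfBHsS" = 46 55 66 42 48 73 53 is 7 bytes > B = 3, so hash it first: H(key) = 51, then zero-pad to 3 bytes: K' = 51 00 00.
K' ⊕ ipad = 67 36 36.  K' ⊕ opad = 0d 5c 5c.
Inner input = (K'⊕ipad) ∥ m = 67 36 36 ∥ c0 b7 7b.
Inner hash: sum = 103+54+54+192+183+123 = 709; mod 256 = 197 → c5.
Outer input = (K'⊕opad) ∥ inner = 0d 5c 5c ∥ c5.
Outer hash (tag): sum = 13+92+92+197 = 394; mod 256 = 138 → 8a.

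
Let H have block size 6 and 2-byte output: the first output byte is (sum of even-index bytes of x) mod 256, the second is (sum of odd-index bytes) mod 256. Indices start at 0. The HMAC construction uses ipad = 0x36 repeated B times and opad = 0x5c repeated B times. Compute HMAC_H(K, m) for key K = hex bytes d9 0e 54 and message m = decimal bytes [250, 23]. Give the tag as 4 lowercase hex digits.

6ac5

Key hex bytes d9 0e 54 is 3 bytes ≤ B = 6; zero-pad to 6 bytes: K' = d9 0e 54 00 00 00.
K' ⊕ ipad = ef 38 62 36 36 36.  K' ⊕ opad = 85 52 08 5c 5c 5c.
Inner input = (K'⊕ipad) ∥ m = ef 38 62 36 36 36 ∥ fa 17.
Inner hash: even-index sum = 641 mod 256 = 129; odd-index sum = 187 mod 256 = 187 → 81 bb.
Outer input = (K'⊕opad) ∥ inner = 85 52 08 5c 5c 5c ∥ 81 bb.
Outer hash (tag): even-index sum = 362 mod 256 = 106; odd-index sum = 453 mod 256 = 197 → 6a c5.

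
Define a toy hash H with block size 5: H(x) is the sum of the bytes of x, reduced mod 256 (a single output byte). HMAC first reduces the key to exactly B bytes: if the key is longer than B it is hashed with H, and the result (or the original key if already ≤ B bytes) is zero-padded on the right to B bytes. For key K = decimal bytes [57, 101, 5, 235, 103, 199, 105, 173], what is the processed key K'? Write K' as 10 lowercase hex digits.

|K| = 8 > B = 5, so first hash the key.
H(K): sum = 57+101+5+235+103+199+105+173 = 978; mod 256 = 210 → d2.
Zero-pad H(K) = d2 to 5 bytes: K' = d2 00 00 00 00.

d200000000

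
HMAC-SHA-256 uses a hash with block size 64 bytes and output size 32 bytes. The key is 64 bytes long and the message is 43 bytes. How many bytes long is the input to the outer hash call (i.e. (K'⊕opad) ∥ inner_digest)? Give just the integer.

96

Key is 64 ≤ 64 bytes, zero-padded: |K'| = 64.
Outer input = (K'⊕opad) ∥ H(inner) → 64 + 32 = 96 bytes.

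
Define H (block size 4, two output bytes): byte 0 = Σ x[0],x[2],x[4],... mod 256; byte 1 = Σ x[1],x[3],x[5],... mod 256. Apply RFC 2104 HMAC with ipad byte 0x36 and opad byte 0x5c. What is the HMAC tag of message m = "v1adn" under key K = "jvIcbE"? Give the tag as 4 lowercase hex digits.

4391

Key "jvIcbE" = 6a 76 49 63 62 45 is 6 bytes > B = 4, so hash it first: H(key) = 15 1e, then zero-pad to 4 bytes: K' = 15 1e 00 00.
K' ⊕ ipad = 23 28 36 36.  K' ⊕ opad = 49 42 5c 5c.
Inner input = (K'⊕ipad) ∥ m = 23 28 36 36 ∥ 76 31 61 64 6e.
Inner hash: even-index sum = 414 mod 256 = 158; odd-index sum = 243 mod 256 = 243 → 9e f3.
Outer input = (K'⊕opad) ∥ inner = 49 42 5c 5c ∥ 9e f3.
Outer hash (tag): even-index sum = 323 mod 256 = 67; odd-index sum = 401 mod 256 = 145 → 43 91.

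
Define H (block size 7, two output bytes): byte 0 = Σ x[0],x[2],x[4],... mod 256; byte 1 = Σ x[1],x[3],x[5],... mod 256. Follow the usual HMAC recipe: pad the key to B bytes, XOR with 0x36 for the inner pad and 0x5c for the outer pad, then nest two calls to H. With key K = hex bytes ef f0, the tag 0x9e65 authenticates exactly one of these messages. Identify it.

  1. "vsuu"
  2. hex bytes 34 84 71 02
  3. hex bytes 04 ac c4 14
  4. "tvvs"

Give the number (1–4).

Key hex bytes ef f0 is 2 bytes ≤ B = 7; zero-pad to 7 bytes: K' = ef f0 00 00 00 00 00.
K' ⊕ ipad = d9 c6 36 36 36 36 36; K' ⊕ opad = b3 ac 5c 5c 5c 5c 5c.
m1: inner = H(d9 c6 36 36 36 36 36 76 73 75 75) = 63 1d; tag = H(b3 ac 5c 5c 5c 5c 5c 63 1d) = e4c7
m2: inner = H(d9 c6 36 36 36 36 36 34 84 71 02) = 01 d7; tag = H(b3 ac 5c 5c 5c 5c 5c 01 d7) = 9e65 ← matches
m3: inner = H(d9 c6 36 36 36 36 36 04 ac c4 14) = 3b fa; tag = H(b3 ac 5c 5c 5c 5c 5c 3b fa) = c19f
m4: inner = H(d9 c6 36 36 36 36 36 74 76 76 73) = 64 1c; tag = H(b3 ac 5c 5c 5c 5c 5c 64 1c) = e3c8

2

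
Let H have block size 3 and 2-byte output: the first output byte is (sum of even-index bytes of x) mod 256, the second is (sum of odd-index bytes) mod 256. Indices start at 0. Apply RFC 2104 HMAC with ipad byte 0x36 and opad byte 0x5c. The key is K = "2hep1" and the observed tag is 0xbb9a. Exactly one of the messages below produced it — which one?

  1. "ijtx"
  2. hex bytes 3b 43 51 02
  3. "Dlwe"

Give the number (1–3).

1

Key "2hep1" = 32 68 65 70 31 is 5 bytes > B = 3, so hash it first: H(key) = c8 d8, then zero-pad to 3 bytes: K' = c8 d8 00.
K' ⊕ ipad = fe ee 36; K' ⊕ opad = 94 84 5c.
m1: inner = H(fe ee 36 69 6a 74 78) = 16 cb; tag = H(94 84 5c 16 cb) = bb9a ← matches
m2: inner = H(fe ee 36 3b 43 51 02) = 79 7a; tag = H(94 84 5c 79 7a) = 6afd
m3: inner = H(fe ee 36 44 6c 77 65) = 05 a9; tag = H(94 84 5c 05 a9) = 9989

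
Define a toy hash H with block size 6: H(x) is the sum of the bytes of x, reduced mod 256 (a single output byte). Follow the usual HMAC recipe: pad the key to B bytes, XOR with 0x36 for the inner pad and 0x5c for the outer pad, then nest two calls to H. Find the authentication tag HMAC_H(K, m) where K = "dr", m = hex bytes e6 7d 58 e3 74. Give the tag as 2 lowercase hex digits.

Key "dr" = 64 72 is 2 bytes ≤ B = 6; zero-pad to 6 bytes: K' = 64 72 00 00 00 00.
K' ⊕ ipad = 52 44 36 36 36 36.  K' ⊕ opad = 38 2e 5c 5c 5c 5c.
Inner input = (K'⊕ipad) ∥ m = 52 44 36 36 36 36 ∥ e6 7d 58 e3 74.
Inner hash: sum = 82+68+54+54+54+54+230+125+88+227+116 = 1152; mod 256 = 128 → 80.
Outer input = (K'⊕opad) ∥ inner = 38 2e 5c 5c 5c 5c ∥ 80.
Outer hash (tag): sum = 56+46+92+92+92+92+128 = 598; mod 256 = 86 → 56.

56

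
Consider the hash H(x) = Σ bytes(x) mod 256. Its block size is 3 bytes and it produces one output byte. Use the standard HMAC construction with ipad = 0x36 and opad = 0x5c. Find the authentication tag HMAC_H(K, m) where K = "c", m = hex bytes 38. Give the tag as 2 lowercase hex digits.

Key "c" = 63 is 1 byte ≤ B = 3; zero-pad to 3 bytes: K' = 63 00 00.
K' ⊕ ipad = 55 36 36.  K' ⊕ opad = 3f 5c 5c.
Inner input = (K'⊕ipad) ∥ m = 55 36 36 ∥ 38.
Inner hash: sum = 85+54+54+56 = 249 → f9.
Outer input = (K'⊕opad) ∥ inner = 3f 5c 5c ∥ f9.
Outer hash (tag): sum = 63+92+92+249 = 496; mod 256 = 240 → f0.

f0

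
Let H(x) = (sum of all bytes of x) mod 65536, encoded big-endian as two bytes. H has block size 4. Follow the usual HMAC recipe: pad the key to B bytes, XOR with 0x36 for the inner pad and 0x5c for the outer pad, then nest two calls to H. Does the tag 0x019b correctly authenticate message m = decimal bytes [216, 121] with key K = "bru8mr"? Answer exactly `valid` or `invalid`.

Key "bru8mr" = 62 72 75 38 6d 72 is 6 bytes > B = 4, so hash it first: H(key) = 02 60, then zero-pad to 4 bytes: K' = 02 60 00 00.
K' ⊕ ipad = 34 56 36 36; K' ⊕ opad = 5e 3c 5c 5c.
Inner hash: sum = 52+86+54+54+216+121 = 583 → 02 47.
Outer hash (recomputed tag): sum = 94+60+92+92+2+71 = 411 → 01 9b.
Recomputed tag = 019b; claimed = 019b → match.

valid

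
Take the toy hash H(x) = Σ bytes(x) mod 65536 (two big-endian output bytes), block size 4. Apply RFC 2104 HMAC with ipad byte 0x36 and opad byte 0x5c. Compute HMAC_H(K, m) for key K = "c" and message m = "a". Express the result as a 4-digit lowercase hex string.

01ac

Key "c" = 63 is 1 byte ≤ B = 4; zero-pad to 4 bytes: K' = 63 00 00 00.
K' ⊕ ipad = 55 36 36 36.  K' ⊕ opad = 3f 5c 5c 5c.
Inner input = (K'⊕ipad) ∥ m = 55 36 36 36 ∥ 61.
Inner hash: sum = 85+54+54+54+97 = 344 → 01 58.
Outer input = (K'⊕opad) ∥ inner = 3f 5c 5c 5c ∥ 01 58.
Outer hash (tag): sum = 63+92+92+92+1+88 = 428 → 01 ac.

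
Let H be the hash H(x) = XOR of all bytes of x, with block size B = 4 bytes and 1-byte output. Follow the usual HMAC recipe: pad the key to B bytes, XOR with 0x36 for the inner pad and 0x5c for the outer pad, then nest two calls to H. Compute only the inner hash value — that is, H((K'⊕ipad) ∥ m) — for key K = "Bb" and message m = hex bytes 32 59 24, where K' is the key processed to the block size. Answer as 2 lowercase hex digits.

6f

Key "Bb" = 42 62 is 2 bytes ≤ B = 4; zero-pad to 4 bytes: K' = 42 62 00 00.
K' ⊕ ipad = 74 54 36 36.
Inner input = 74 54 36 36 ∥ 32 59 24.
Inner hash: XOR 74⊕54⊕36⊕36⊕32⊕59⊕24 = 6f.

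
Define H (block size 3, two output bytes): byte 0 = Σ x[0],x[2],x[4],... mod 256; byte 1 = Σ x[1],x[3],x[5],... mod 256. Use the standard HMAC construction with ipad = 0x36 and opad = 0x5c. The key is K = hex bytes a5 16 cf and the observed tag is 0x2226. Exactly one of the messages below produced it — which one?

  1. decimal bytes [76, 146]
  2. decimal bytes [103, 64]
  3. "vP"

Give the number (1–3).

Key hex bytes a5 16 cf is exactly B = 3 bytes: K' = a5 16 cf.
K' ⊕ ipad = 93 20 f9; K' ⊕ opad = f9 4a 93.
m1: inner = H(93 20 f9 4c 92) = 1e 6c; tag = H(f9 4a 93 1e 6c) = f868
m2: inner = H(93 20 f9 67 40) = cc 87; tag = H(f9 4a 93 cc 87) = 1316
m3: inner = H(93 20 f9 76 50) = dc 96; tag = H(f9 4a 93 dc 96) = 2226 ← matches

3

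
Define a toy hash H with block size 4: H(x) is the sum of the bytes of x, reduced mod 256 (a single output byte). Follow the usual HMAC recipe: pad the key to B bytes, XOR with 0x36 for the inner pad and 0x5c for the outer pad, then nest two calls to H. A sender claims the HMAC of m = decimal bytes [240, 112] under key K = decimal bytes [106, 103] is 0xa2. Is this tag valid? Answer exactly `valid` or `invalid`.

Key decimal bytes [106, 103] = 6a 67 is 2 bytes ≤ B = 4; zero-pad to 4 bytes: K' = 6a 67 00 00.
K' ⊕ ipad = 5c 51 36 36; K' ⊕ opad = 36 3b 5c 5c.
Inner hash: sum = 92+81+54+54+240+112 = 633; mod 256 = 121 → 79.
Outer hash (recomputed tag): sum = 54+59+92+92+121 = 418; mod 256 = 162 → a2.
Recomputed tag = a2; claimed = a2 → match.

valid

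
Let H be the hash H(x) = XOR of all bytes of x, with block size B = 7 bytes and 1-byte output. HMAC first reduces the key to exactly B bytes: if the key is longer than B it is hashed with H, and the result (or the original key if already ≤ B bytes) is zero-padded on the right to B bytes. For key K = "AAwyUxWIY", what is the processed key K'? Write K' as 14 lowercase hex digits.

|K| = 9 > B = 7, so first hash the key.
H(K): XOR 41⊕41⊕77⊕79⊕55⊕78⊕57⊕49⊕59 = 64.
Zero-pad H(K) = 64 to 7 bytes: K' = 64 00 00 00 00 00 00.

64000000000000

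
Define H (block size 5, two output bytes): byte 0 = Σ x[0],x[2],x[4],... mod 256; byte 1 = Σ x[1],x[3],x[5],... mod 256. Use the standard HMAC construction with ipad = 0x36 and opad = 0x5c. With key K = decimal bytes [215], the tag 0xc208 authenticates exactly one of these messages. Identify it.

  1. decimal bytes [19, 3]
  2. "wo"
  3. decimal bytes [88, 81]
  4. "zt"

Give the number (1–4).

Key decimal bytes [215] = d7 is 1 byte ≤ B = 5; zero-pad to 5 bytes: K' = d7 00 00 00 00.
K' ⊕ ipad = e1 36 36 36 36; K' ⊕ opad = 8b 5c 5c 5c 5c.
m1: inner = H(e1 36 36 36 36 13 03) = 50 7f; tag = H(8b 5c 5c 5c 5c 50 7f) = c208 ← matches
m2: inner = H(e1 36 36 36 36 77 6f) = bc e3; tag = H(8b 5c 5c 5c 5c bc e3) = 2674
m3: inner = H(e1 36 36 36 36 58 51) = 9e c4; tag = H(8b 5c 5c 5c 5c 9e c4) = 0756
m4: inner = H(e1 36 36 36 36 7a 74) = c1 e6; tag = H(8b 5c 5c 5c 5c c1 e6) = 2979

1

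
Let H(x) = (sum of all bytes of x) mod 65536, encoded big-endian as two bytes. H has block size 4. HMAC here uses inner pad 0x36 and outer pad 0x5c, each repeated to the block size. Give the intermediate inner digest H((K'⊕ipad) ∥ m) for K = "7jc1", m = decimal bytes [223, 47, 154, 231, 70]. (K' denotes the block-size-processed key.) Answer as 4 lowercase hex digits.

038e

Key "7jc1" = 37 6a 63 31 is exactly B = 4 bytes: K' = 37 6a 63 31.
K' ⊕ ipad = 01 5c 55 07.
Inner input = 01 5c 55 07 ∥ df 2f 9a e7 46.
Inner hash: sum = 1+92+85+7+223+47+154+231+70 = 910 → 03 8e.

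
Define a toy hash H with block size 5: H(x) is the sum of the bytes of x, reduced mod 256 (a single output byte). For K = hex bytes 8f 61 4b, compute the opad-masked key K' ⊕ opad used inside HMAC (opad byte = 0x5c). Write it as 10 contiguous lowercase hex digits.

Key hex bytes 8f 61 4b is 3 bytes ≤ B = 5; zero-pad to 5 bytes: K' = 8f 61 4b 00 00.
XOR each byte with 0x5c: 8f⊕5c=d3, 61⊕5c=3d, 4b⊕5c=17, 00⊕5c=5c, 00⊕5c=5c.

d33d175c5c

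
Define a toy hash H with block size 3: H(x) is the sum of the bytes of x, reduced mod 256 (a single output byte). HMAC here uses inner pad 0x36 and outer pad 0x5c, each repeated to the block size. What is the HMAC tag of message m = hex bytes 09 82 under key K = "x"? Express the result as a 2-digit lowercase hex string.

21

Key "x" = 78 is 1 byte ≤ B = 3; zero-pad to 3 bytes: K' = 78 00 00.
K' ⊕ ipad = 4e 36 36.  K' ⊕ opad = 24 5c 5c.
Inner input = (K'⊕ipad) ∥ m = 4e 36 36 ∥ 09 82.
Inner hash: sum = 78+54+54+9+130 = 325; mod 256 = 69 → 45.
Outer input = (K'⊕opad) ∥ inner = 24 5c 5c ∥ 45.
Outer hash (tag): sum = 36+92+92+69 = 289; mod 256 = 33 → 21.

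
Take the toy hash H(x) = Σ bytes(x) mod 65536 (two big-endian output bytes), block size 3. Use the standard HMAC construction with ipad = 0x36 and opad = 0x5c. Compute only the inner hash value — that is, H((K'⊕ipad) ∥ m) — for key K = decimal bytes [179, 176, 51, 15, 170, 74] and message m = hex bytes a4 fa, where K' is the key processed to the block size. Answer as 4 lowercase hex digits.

02b7

Key decimal bytes [179, 176, 51, 15, 170, 74] = b3 b0 33 0f aa 4a is 6 bytes > B = 3, so hash it first: H(key) = 02 99, then zero-pad to 3 bytes: K' = 02 99 00.
K' ⊕ ipad = 34 af 36.
Inner input = 34 af 36 ∥ a4 fa.
Inner hash: sum = 52+175+54+164+250 = 695 → 02 b7.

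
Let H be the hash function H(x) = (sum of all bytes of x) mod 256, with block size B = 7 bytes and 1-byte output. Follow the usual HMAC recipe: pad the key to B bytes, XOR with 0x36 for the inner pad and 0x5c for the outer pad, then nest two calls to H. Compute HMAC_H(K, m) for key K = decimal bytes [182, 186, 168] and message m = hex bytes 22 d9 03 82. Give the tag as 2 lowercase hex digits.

36

Key decimal bytes [182, 186, 168] = b6 ba a8 is 3 bytes ≤ B = 7; zero-pad to 7 bytes: K' = b6 ba a8 00 00 00 00.
K' ⊕ ipad = 80 8c 9e 36 36 36 36.  K' ⊕ opad = ea e6 f4 5c 5c 5c 5c.
Inner input = (K'⊕ipad) ∥ m = 80 8c 9e 36 36 36 36 ∥ 22 d9 03 82.
Inner hash: sum = 128+140+158+54+54+54+54+34+217+3+130 = 1026; mod 256 = 2 → 02.
Outer input = (K'⊕opad) ∥ inner = ea e6 f4 5c 5c 5c 5c ∥ 02.
Outer hash (tag): sum = 234+230+244+92+92+92+92+2 = 1078; mod 256 = 54 → 36.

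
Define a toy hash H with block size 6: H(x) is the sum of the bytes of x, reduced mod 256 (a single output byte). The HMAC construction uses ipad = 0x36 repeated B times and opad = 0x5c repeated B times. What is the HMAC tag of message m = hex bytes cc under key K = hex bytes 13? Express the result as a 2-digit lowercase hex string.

Key hex bytes 13 is 1 byte ≤ B = 6; zero-pad to 6 bytes: K' = 13 00 00 00 00 00.
K' ⊕ ipad = 25 36 36 36 36 36.  K' ⊕ opad = 4f 5c 5c 5c 5c 5c.
Inner input = (K'⊕ipad) ∥ m = 25 36 36 36 36 36 ∥ cc.
Inner hash: sum = 37+54+54+54+54+54+204 = 511; mod 256 = 255 → ff.
Outer input = (K'⊕opad) ∥ inner = 4f 5c 5c 5c 5c 5c ∥ ff.
Outer hash (tag): sum = 79+92+92+92+92+92+255 = 794; mod 256 = 26 → 1a.

1a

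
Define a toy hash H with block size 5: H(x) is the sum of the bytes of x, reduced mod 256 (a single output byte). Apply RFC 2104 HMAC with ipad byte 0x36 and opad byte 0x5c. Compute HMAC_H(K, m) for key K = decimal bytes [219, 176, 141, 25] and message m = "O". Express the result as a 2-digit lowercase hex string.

c7

Key decimal bytes [219, 176, 141, 25] = db b0 8d 19 is 4 bytes ≤ B = 5; zero-pad to 5 bytes: K' = db b0 8d 19 00.
K' ⊕ ipad = ed 86 bb 2f 36.  K' ⊕ opad = 87 ec d1 45 5c.
Inner input = (K'⊕ipad) ∥ m = ed 86 bb 2f 36 ∥ 4f.
Inner hash: sum = 237+134+187+47+54+79 = 738; mod 256 = 226 → e2.
Outer input = (K'⊕opad) ∥ inner = 87 ec d1 45 5c ∥ e2.
Outer hash (tag): sum = 135+236+209+69+92+226 = 967; mod 256 = 199 → c7.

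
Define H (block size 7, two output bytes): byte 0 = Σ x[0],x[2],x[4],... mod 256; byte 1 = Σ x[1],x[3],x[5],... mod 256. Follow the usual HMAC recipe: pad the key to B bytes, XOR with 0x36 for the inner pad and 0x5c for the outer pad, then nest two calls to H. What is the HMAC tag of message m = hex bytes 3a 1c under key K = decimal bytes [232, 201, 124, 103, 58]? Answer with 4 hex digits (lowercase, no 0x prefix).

Key decimal bytes [232, 201, 124, 103, 58] = e8 c9 7c 67 3a is 5 bytes ≤ B = 7; zero-pad to 7 bytes: K' = e8 c9 7c 67 3a 00 00.
K' ⊕ ipad = de ff 4a 51 0c 36 36.  K' ⊕ opad = b4 95 20 3b 66 5c 5c.
Inner input = (K'⊕ipad) ∥ m = de ff 4a 51 0c 36 36 ∥ 3a 1c.
Inner hash: even-index sum = 390 mod 256 = 134; odd-index sum = 448 mod 256 = 192 → 86 c0.
Outer input = (K'⊕opad) ∥ inner = b4 95 20 3b 66 5c 5c ∥ 86 c0.
Outer hash (tag): even-index sum = 598 mod 256 = 86; odd-index sum = 434 mod 256 = 178 → 56 b2.

56b2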